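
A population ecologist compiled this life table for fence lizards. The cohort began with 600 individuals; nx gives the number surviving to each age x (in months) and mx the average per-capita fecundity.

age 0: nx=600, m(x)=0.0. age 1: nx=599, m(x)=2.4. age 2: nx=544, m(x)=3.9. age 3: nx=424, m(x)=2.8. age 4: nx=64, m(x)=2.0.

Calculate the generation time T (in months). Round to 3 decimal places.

2.001

lx = nx/n0 = nx/600: 1, 0.99833…, 0.90667…, 0.70667…, 0.10667…
lx·mx: 0, 2.396…, 3.536…, 1.978667…, 0.213333… → R0 = 8.124…
x·lx·mx: 0, 2.396…, 7.072…, 5.936…, 0.853333… → Σ = 16.257333…
T = 16.257333… / 8.124… = 2.001149… → 2.001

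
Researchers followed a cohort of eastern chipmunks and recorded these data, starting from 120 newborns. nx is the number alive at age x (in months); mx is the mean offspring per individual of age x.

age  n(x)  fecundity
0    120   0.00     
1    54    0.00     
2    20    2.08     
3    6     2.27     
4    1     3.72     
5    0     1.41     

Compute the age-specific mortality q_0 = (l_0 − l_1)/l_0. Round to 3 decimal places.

0.550

lx = nx/n0 = nx/120: 1, 0.45, 0.16667…, 0.05, 0.00833…, 0
q_0 = (l_0 − l_1) / l_0 = (1 − 0.45) / 1
     = 0.55 / 1 = 0.55 → 0.550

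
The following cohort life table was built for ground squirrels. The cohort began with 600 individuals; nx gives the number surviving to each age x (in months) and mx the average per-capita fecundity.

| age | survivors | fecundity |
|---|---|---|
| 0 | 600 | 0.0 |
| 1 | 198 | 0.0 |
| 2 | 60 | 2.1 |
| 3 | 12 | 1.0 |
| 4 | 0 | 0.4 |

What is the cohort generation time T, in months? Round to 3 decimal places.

lx = nx/n0 = nx/600: 1, 0.33, 0.1, 0.02, 0
lx·mx: 0, 0, 0.21, 0.02, 0 → R0 = 0.23
x·lx·mx: 0, 0, 0.42, 0.06, 0 → Σ = 0.48
T = 0.48 / 0.23 = 2.086957… → 2.087

2.087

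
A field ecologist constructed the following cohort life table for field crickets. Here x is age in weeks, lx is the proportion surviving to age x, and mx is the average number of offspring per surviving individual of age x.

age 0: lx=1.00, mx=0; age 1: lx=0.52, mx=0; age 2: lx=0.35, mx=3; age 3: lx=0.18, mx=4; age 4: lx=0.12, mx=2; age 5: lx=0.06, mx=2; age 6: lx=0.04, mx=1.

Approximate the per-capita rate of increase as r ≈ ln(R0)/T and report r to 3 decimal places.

0.277

R0 = Σ lx·mx = 0 + 0 + 1.05 + 0.72 + 0.24 + 0.12 + 0.04 = 2.17
Σ x·lx·mx = 6.06; T = 6.06/2.17 = 2.79263…
r ≈ ln(R0)/T = ln(2.17)/2.79263… = 0.27742… → 0.277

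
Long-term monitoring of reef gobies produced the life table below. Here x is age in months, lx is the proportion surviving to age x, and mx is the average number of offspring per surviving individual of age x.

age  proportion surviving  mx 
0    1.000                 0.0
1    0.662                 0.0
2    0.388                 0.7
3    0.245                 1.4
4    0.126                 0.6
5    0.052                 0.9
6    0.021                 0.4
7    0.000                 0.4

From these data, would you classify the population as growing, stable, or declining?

declining

R0 = Σ lx·mx = 0 + 0 + 0.2716 + 0.343 + 0.0756 + 0.0468 + 0.0084 + 0 = 0.7454
R0 < 1, so the population is declining.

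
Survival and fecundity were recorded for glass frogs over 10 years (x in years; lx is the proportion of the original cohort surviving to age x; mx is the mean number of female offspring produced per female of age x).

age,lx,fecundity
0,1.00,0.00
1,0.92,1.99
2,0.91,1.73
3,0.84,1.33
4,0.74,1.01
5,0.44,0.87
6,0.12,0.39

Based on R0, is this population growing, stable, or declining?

R0 = Σ lx·mx = 0 + 1.8308 + 1.5743 + 1.1172 + 0.7474 + 0.3828 + 0.0468 = 5.6993
R0 > 1, so the population is growing.

growing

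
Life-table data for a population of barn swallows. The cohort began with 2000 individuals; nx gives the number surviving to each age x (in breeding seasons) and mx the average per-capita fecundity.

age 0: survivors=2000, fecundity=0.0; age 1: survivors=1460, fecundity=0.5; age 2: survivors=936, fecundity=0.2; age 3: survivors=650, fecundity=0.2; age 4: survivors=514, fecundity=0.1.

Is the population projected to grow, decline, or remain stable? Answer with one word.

lx = nx/n0 = nx/2000: 1, 0.73, 0.468, 0.325, 0.257
R0 = Σ lx·mx = 0 + 0.365 + 0.0936 + 0.065 + 0.0257 = 0.5493
R0 < 1, so the population is declining.

declining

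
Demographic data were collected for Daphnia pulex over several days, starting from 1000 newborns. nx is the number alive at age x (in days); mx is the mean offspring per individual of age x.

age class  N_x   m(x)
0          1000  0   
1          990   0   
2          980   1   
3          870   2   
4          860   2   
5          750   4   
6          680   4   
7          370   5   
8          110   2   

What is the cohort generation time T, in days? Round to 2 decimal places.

4.91

lx = nx/n0 = nx/1000: 1, 0.99, 0.98, 0.87, 0.86, 0.75, 0.68, 0.37, 0.11
lx·mx: 0, 0, 0.98, 1.74, 1.72, 3, 2.72, 1.85, 0.22 → R0 = 12.23
x·lx·mx: 0, 0, 1.96, 5.22, 6.88, 15, 16.32, 12.95, 1.76 → Σ = 60.09
T = 60.09 / 12.23 = 4.913328… → 4.91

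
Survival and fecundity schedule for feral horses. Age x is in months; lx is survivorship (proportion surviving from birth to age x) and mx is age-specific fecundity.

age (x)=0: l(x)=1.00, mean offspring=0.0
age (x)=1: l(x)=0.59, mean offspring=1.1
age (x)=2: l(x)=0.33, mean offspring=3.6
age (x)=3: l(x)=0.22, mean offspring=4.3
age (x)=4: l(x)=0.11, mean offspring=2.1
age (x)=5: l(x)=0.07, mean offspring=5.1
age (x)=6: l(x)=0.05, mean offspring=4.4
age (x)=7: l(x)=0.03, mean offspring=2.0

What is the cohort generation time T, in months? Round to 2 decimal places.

2.82

lx·mx: 0, 0.649, 1.188, 0.946, 0.231, 0.357, 0.22, 0.06 → R0 = 3.651
x·lx·mx: 0, 0.649, 2.376, 2.838, 0.924, 1.785, 1.32, 0.42 → Σ = 10.312
T = 10.312 / 3.651 = 2.824432… → 2.82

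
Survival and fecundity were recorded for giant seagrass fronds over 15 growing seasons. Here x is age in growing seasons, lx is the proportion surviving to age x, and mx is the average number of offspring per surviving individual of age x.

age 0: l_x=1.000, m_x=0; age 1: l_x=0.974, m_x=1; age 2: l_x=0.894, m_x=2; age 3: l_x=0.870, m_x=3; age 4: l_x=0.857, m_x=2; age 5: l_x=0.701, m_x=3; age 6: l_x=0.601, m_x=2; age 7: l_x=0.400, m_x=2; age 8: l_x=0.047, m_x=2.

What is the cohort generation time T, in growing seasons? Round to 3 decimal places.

lx·mx: 0, 0.974, 1.788, 2.61, 1.714, 2.103, 1.202, 0.8, 0.094 → R0 = 11.285
x·lx·mx: 0, 0.974, 3.576, 7.83, 6.856, 10.515, 7.212, 5.6, 0.752 → Σ = 43.315
T = 43.315 / 11.285 = 3.838281… → 3.838

3.838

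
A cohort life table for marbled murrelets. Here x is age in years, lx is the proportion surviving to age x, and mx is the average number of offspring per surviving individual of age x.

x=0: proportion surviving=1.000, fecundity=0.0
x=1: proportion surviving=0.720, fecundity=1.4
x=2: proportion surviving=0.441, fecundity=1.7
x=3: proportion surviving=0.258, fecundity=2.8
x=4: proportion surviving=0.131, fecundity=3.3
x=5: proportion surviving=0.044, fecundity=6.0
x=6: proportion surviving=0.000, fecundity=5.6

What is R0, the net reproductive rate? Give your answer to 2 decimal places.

3.18

lx·mx by age: 0, 1.008, 0.7497, 0.7224, 0.4323, 0.264, 0
R0 = Σ lx·mx = 3.1764 → 3.18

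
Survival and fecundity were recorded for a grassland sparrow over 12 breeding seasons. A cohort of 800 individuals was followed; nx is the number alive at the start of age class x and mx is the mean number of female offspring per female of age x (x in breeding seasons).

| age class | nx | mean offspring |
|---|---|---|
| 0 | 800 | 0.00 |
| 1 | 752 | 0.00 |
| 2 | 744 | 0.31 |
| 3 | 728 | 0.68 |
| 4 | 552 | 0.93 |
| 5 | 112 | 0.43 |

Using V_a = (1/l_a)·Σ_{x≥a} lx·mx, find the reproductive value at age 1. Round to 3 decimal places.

1.712

lx = nx/n0 = nx/800: 1, 0.94, 0.93, 0.91, 0.69, 0.14
lx·mx for x ≥ 1: 0, 0.2883, 0.6188, 0.6417, 0.0602 → sum = 1.609
V_1 = 1.609 / l_1 = 1.609 / 0.94 = 1.711702… → 1.712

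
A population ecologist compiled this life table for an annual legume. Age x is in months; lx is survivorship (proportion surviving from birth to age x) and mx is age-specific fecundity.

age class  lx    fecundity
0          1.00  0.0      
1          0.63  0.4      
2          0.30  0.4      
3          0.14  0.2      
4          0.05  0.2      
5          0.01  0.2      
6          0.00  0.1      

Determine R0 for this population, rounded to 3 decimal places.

0.412

lx·mx by age: 0, 0.252, 0.12, 0.028, 0.01, 0.002, 0
R0 = Σ lx·mx = 0.412 → 0.412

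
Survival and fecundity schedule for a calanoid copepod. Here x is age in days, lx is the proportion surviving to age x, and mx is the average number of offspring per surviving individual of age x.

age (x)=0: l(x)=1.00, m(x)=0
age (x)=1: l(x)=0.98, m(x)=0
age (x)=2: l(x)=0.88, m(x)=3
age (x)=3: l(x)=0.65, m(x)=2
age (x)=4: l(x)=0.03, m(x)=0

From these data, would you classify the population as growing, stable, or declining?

growing

R0 = Σ lx·mx = 0 + 0 + 2.64 + 1.3 + 0 = 3.94
R0 > 1, so the population is growing.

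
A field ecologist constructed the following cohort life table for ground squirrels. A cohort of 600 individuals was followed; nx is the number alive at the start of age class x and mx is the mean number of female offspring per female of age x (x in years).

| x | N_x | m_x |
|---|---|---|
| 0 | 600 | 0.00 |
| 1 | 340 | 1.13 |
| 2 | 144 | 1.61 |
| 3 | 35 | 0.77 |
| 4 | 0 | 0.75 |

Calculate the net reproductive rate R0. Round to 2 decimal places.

lx = nx/n0 = nx/600: 1, 0.56667…, 0.24, 0.05833…, 0
lx·mx by age: 0, 0.640333…, 0.3864, 0.044917…, 0
R0 = Σ lx·mx = 1.07165… → 1.07

1.07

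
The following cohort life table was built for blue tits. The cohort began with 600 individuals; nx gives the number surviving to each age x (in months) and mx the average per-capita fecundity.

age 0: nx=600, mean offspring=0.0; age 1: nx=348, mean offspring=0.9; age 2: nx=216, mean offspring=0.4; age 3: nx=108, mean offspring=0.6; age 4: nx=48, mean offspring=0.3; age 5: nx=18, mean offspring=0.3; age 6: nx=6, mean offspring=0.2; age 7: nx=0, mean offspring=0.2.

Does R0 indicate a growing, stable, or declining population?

declining

lx = nx/n0 = nx/600: 1, 0.58, 0.36, 0.18, 0.08, 0.03, 0.01, 0
R0 = Σ lx·mx = 0 + 0.522 + 0.144 + 0.108 + 0.024 + 0.009 + 0.002 + 0 = 0.809
R0 < 1, so the population is declining.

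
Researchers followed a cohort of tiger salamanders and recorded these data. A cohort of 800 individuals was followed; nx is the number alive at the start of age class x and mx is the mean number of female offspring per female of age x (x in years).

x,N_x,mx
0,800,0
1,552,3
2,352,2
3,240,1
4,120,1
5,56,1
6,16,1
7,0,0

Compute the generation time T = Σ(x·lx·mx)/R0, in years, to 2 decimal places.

1.66

lx = nx/n0 = nx/800: 1, 0.69, 0.44, 0.3, 0.15, 0.07, 0.02, 0
lx·mx: 0, 2.07, 0.88, 0.3, 0.15, 0.07, 0.02, 0 → R0 = 3.49
x·lx·mx: 0, 2.07, 1.76, 0.9, 0.6, 0.35, 0.12, 0 → Σ = 5.8
T = 5.8 / 3.49 = 1.661891… → 1.66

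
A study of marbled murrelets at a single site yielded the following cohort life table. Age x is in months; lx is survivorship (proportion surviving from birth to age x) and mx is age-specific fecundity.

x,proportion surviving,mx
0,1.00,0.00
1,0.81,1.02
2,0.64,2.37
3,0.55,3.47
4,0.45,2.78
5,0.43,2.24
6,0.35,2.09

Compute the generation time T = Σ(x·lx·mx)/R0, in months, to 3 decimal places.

lx·mx: 0, 0.8262, 1.5168, 1.9085, 1.251, 0.9632, 0.7315 → R0 = 7.1972
x·lx·mx: 0, 0.8262, 3.0336, 5.7255, 5.004, 4.816, 4.389 → Σ = 23.7943
T = 23.7943 / 7.1972 = 3.30605… → 3.306

3.306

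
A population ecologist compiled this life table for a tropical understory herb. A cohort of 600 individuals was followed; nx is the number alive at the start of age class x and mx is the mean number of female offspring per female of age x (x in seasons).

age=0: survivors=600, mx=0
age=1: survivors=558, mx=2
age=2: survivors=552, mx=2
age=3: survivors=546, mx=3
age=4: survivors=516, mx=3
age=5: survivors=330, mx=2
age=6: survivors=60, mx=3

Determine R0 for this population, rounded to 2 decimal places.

lx = nx/n0 = nx/600: 1, 0.93, 0.92, 0.91, 0.86, 0.55, 0.1
lx·mx by age: 0, 1.86, 1.84, 2.73, 2.58, 1.1, 0.3
R0 = Σ lx·mx = 10.41 → 10.41

10.41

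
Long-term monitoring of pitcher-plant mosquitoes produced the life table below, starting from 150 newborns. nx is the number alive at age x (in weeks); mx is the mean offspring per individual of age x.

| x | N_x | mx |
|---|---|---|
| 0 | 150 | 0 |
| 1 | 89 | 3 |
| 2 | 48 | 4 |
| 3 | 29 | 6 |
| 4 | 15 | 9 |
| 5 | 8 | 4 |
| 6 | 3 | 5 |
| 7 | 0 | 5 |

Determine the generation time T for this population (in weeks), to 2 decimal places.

lx = nx/n0 = nx/150: 1, 0.59333…, 0.32, 0.19333…, 0.1, 0.05333…, 0.02, 0
lx·mx: 0, 1.78…, 1.28, 1.16…, 0.9, 0.213333…, 0.1, 0 → R0 = 5.433333…
x·lx·mx: 0, 1.78…, 2.56, 3.48…, 3.6, 1.066667…, 0.6, 0 → Σ = 13.086667…
T = 13.086667… / 5.433333… = 2.408589… → 2.41

2.41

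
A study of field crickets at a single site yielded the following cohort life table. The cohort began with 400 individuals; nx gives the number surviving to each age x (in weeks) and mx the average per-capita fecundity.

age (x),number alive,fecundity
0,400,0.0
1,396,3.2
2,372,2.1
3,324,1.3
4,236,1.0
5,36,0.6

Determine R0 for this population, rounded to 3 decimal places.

6.818

lx = nx/n0 = nx/400: 1, 0.99, 0.93, 0.81, 0.59, 0.09
lx·mx by age: 0, 3.168, 1.953, 1.053, 0.59, 0.054
R0 = Σ lx·mx = 6.818 → 6.818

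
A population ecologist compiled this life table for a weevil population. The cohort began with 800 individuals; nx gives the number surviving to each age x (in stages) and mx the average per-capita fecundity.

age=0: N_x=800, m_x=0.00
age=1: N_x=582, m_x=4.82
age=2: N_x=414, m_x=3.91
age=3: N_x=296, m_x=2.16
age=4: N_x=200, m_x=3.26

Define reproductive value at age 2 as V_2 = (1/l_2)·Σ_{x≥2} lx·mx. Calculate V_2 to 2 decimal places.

lx = nx/n0 = nx/800: 1, 0.7275, 0.5175, 0.37, 0.25
lx·mx for x ≥ 2: 2.023425, 0.7992, 0.815 → sum = 3.637625
V_2 = 3.637625 / l_2 = 3.637625 / 0.5175 = 7.029227… → 7.03

7.03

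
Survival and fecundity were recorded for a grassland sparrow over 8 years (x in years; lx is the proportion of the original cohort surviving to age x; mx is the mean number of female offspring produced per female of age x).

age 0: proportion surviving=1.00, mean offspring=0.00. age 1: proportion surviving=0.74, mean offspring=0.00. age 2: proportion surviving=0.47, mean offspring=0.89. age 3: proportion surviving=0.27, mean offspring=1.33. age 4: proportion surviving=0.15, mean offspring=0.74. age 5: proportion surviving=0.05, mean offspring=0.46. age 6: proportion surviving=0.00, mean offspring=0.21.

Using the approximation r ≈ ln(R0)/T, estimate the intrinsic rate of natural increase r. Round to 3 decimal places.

-0.034

R0 = Σ lx·mx = 0 + 0 + 0.4183 + 0.3591 + 0.111 + 0.023 + 0 = 0.9114
Σ x·lx·mx = 2.4729; T = 2.4729/0.9114 = 2.7133…
r ≈ ln(R0)/T = ln(0.9114)/2.7133… = -0.03419… → -0.034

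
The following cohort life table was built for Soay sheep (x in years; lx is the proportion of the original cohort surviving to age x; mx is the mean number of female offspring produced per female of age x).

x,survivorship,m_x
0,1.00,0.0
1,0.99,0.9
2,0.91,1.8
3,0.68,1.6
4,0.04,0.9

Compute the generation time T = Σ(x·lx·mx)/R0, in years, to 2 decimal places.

2.07

lx·mx: 0, 0.891, 1.638, 1.088, 0.036 → R0 = 3.653
x·lx·mx: 0, 0.891, 3.276, 3.264, 0.144 → Σ = 7.575
T = 7.575 / 3.653 = 2.073638… → 2.07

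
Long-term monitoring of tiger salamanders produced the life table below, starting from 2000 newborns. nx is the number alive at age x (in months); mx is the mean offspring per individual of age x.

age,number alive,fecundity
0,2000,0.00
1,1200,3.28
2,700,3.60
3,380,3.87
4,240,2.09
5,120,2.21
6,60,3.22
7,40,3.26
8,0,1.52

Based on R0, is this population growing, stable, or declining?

growing

lx = nx/n0 = nx/2000: 1, 0.6, 0.35, 0.19, 0.12, 0.06, 0.03, 0.02, 0
R0 = Σ lx·mx = 0 + 1.968 + 1.26 + 0.7353 + 0.2508 + 0.1326 + 0.0966 + 0.0652 + 0 = 4.5085
R0 > 1, so the population is growing.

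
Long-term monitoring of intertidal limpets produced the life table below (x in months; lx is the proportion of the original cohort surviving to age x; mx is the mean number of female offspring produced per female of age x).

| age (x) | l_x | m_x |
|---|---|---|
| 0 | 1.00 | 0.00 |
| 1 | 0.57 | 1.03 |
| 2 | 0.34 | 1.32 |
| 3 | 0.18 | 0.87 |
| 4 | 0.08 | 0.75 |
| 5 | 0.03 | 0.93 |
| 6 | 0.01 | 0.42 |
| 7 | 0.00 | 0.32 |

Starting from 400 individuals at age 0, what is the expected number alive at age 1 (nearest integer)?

228

Expected survivors = N0 · l_1 = 400 × 0.57 = 228 → 228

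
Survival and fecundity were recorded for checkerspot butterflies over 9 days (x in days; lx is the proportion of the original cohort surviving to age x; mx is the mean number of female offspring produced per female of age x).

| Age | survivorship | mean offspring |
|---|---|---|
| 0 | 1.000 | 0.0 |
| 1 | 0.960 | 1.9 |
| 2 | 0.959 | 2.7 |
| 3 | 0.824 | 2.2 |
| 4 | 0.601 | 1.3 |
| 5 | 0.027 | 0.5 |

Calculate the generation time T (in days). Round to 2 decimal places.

lx·mx: 0, 1.824, 2.5893, 1.8128, 0.7813, 0.0135 → R0 = 7.0209
x·lx·mx: 0, 1.824, 5.1786, 5.4384, 3.1252, 0.0675 → Σ = 15.6337
T = 15.6337 / 7.0209 = 2.226737… → 2.23

2.23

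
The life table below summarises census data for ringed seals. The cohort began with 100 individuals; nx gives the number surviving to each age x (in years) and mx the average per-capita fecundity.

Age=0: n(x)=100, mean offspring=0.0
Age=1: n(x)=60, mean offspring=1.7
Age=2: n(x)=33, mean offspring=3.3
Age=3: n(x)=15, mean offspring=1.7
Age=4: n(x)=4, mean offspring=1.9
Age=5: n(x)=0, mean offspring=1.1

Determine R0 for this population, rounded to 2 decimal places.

2.44

lx = nx/n0 = nx/100: 1, 0.6, 0.33, 0.15, 0.04, 0
lx·mx by age: 0, 1.02, 1.089, 0.255, 0.076, 0
R0 = Σ lx·mx = 2.44 → 2.44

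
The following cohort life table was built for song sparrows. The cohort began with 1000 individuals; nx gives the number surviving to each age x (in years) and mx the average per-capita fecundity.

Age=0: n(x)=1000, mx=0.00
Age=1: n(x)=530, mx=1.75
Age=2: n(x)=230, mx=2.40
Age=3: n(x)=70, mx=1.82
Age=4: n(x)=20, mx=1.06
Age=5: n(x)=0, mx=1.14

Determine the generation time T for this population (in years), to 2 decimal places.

1.53

lx = nx/n0 = nx/1000: 1, 0.53, 0.23, 0.07, 0.02, 0
lx·mx: 0, 0.9275, 0.552, 0.1274, 0.0212, 0 → R0 = 1.6281
x·lx·mx: 0, 0.9275, 1.104, 0.3822, 0.0848, 0 → Σ = 2.4985
T = 2.4985 / 1.6281 = 1.534611… → 1.53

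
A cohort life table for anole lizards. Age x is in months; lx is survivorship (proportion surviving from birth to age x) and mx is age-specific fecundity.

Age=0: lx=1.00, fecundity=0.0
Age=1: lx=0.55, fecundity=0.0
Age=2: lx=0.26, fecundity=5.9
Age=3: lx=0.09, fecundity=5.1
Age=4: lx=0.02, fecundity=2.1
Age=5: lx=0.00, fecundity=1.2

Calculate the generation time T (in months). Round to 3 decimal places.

lx·mx: 0, 0, 1.534, 0.459, 0.042, 0 → R0 = 2.035
x·lx·mx: 0, 0, 3.068, 1.377, 0.168, 0 → Σ = 4.613
T = 4.613 / 2.035 = 2.26683… → 2.267

2.267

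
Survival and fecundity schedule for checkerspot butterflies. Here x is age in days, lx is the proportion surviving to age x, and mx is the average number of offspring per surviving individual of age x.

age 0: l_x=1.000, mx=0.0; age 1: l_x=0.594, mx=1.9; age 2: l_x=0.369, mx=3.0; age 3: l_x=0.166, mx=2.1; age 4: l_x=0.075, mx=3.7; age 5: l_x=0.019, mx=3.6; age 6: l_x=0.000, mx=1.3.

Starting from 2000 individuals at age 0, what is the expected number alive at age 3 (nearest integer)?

332

Expected survivors = N0 · l_3 = 2000 × 0.166 = 332 → 332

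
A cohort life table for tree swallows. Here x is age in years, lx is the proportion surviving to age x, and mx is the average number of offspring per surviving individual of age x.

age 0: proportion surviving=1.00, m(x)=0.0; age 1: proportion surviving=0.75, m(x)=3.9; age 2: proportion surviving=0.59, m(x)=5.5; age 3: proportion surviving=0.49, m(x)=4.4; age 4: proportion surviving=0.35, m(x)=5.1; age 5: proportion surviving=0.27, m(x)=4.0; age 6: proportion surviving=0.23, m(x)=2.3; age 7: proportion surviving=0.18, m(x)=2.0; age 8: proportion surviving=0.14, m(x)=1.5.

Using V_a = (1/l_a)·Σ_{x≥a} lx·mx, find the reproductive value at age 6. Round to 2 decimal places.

4.78

lx·mx for x ≥ 6: 0.529, 0.36, 0.21 → sum = 1.099
V_6 = 1.099 / l_6 = 1.099 / 0.23 = 4.778261… → 4.78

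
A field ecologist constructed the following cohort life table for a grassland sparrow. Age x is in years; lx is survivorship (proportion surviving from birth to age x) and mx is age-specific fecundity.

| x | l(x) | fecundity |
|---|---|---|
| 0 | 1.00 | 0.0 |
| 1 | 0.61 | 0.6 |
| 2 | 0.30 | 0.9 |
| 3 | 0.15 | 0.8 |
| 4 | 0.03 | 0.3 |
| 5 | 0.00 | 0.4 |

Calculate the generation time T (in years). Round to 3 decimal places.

lx·mx: 0, 0.366, 0.27, 0.12, 0.009, 0 → R0 = 0.765
x·lx·mx: 0, 0.366, 0.54, 0.36, 0.036, 0 → Σ = 1.302
T = 1.302 / 0.765 = 1.701961… → 1.702

1.702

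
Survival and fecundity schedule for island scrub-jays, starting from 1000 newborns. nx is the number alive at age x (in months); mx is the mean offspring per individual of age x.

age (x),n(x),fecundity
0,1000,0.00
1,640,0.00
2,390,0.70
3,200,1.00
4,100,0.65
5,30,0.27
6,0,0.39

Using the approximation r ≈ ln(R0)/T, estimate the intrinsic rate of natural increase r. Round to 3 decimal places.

lx = nx/n0 = nx/1000: 1, 0.64, 0.39, 0.2, 0.1, 0.03, 0
R0 = Σ lx·mx = 0 + 0 + 0.273 + 0.2 + 0.065 + 0.0081 + 0 = 0.5461
Σ x·lx·mx = 1.4465; T = 1.4465/0.5461 = 2.64878…
r ≈ ln(R0)/T = ln(0.5461)/2.64878… = -0.22839… → -0.228

-0.228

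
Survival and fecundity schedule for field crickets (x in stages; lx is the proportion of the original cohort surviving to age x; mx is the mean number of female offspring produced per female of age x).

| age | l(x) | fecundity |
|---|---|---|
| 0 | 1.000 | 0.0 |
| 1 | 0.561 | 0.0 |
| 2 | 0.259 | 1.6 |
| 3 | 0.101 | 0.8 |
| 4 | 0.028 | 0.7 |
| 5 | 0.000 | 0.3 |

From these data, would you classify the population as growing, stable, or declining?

R0 = Σ lx·mx = 0 + 0 + 0.4144 + 0.0808 + 0.0196 + 0 = 0.5148
R0 < 1, so the population is declining.

declining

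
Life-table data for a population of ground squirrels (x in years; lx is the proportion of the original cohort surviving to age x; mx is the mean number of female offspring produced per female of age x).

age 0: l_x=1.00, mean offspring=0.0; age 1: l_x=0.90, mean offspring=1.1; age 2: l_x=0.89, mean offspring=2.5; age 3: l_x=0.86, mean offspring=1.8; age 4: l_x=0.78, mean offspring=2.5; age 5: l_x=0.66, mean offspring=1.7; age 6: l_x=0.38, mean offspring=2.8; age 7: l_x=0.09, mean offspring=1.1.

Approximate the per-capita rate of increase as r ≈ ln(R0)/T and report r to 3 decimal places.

0.647

R0 = Σ lx·mx = 0 + 0.99 + 2.225 + 1.548 + 1.95 + 1.122 + 1.064 + 0.099 = 8.998
Σ x·lx·mx = 30.571; T = 30.571/8.998 = 3.39753…
r ≈ ln(R0)/T = ln(8.998)/3.39753… = 0.64665… → 0.647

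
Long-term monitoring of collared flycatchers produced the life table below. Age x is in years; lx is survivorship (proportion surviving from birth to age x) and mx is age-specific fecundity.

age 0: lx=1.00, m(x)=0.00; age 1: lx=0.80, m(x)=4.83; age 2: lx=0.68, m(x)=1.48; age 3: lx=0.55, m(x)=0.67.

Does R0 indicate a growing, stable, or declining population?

growing

R0 = Σ lx·mx = 0 + 3.864 + 1.0064 + 0.3685 = 5.2389
R0 > 1, so the population is growing.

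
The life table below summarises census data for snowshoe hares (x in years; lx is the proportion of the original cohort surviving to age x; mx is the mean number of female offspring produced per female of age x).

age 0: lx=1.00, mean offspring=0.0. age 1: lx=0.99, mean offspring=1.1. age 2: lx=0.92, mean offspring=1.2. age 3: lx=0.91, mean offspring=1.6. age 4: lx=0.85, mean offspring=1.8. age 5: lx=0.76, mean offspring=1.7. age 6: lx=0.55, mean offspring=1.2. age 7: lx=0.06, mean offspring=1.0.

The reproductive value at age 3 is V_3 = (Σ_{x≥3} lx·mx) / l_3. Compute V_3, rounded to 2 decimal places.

5.49

lx·mx for x ≥ 3: 1.456, 1.53, 1.292, 0.66, 0.06 → sum = 4.998
V_3 = 4.998 / l_3 = 4.998 / 0.91 = 5.492308… → 5.49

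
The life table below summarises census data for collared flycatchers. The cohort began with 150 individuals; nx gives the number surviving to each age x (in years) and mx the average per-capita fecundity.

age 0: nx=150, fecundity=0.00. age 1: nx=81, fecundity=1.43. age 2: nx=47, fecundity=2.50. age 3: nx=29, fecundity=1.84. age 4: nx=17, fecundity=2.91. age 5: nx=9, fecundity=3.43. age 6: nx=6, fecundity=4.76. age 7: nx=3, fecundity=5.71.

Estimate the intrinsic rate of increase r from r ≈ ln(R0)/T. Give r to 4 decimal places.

0.3619

lx = nx/n0 = nx/150: 1, 0.54, 0.31333…, 0.19333…, 0.11333…, 0.06, 0.04, 0.02
R0 = Σ lx·mx = 0 + 0.7722 + 0.78333… + 0.35573… + 0.3298… + 0.2058 + 0.1904 + 0.1142 = 2.751467…
Σ x·lx·mx = 7.696067…; T = 7.696067…/2.751467… = 2.79708…
r ≈ ln(R0)/T = ln(2.751467…)/2.79708… = 0.361854… → 0.3619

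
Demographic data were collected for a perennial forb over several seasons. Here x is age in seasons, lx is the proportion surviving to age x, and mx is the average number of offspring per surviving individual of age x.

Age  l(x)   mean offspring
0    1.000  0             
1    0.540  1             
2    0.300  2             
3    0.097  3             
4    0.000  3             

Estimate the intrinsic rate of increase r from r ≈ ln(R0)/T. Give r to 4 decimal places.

0.1963

R0 = Σ lx·mx = 0 + 0.54 + 0.6 + 0.291 + 0 = 1.431
Σ x·lx·mx = 2.613; T = 2.613/1.431 = 1.826…
r ≈ ln(R0)/T = ln(1.431)/1.826… = 0.196262… → 0.1963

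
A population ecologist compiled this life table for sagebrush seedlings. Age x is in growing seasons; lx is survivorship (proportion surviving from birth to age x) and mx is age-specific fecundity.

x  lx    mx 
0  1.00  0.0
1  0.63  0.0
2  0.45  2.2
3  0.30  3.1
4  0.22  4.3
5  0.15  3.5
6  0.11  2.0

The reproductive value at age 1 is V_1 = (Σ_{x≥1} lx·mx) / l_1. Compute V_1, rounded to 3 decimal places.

lx·mx for x ≥ 1: 0, 0.99, 0.93, 0.946, 0.525, 0.22 → sum = 3.611
V_1 = 3.611 / l_1 = 3.611 / 0.63 = 5.731746… → 5.732

5.732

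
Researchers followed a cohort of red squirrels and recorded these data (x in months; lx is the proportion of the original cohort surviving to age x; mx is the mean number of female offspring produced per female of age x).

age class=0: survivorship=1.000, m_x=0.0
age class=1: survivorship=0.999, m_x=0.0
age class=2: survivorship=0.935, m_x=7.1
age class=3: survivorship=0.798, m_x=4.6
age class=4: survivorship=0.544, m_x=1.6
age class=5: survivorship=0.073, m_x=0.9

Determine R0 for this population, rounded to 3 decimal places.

lx·mx by age: 0, 0, 6.6385, 3.6708, 0.8704, 0.0657
R0 = Σ lx·mx = 11.2454 → 11.245

11.245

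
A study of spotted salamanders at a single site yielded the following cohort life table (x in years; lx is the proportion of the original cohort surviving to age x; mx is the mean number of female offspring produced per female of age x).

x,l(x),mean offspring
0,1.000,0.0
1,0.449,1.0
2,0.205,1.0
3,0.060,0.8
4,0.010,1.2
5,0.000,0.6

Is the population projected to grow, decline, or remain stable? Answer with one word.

declining

R0 = Σ lx·mx = 0 + 0.449 + 0.205 + 0.048 + 0.012 + 0 = 0.714
R0 < 1, so the population is declining.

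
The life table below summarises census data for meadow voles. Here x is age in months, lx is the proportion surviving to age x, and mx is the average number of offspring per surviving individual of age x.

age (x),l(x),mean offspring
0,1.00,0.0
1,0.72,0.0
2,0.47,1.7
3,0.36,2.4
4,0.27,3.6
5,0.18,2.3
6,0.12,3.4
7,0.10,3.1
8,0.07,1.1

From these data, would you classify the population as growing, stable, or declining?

growing

R0 = Σ lx·mx = 0 + 0 + 0.799 + 0.864 + 0.972 + 0.414 + 0.408 + 0.31 + 0.077 = 3.844
R0 > 1, so the population is growing.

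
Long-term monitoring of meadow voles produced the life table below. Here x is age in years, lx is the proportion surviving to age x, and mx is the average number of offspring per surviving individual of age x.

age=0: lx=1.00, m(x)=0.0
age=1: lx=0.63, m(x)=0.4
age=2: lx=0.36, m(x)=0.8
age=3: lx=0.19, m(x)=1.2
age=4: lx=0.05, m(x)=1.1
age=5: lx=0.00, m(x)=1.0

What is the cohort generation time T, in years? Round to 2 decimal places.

lx·mx: 0, 0.252, 0.288, 0.228, 0.055, 0 → R0 = 0.823
x·lx·mx: 0, 0.252, 0.576, 0.684, 0.22, 0 → Σ = 1.732
T = 1.732 / 0.823 = 2.104496… → 2.10

2.10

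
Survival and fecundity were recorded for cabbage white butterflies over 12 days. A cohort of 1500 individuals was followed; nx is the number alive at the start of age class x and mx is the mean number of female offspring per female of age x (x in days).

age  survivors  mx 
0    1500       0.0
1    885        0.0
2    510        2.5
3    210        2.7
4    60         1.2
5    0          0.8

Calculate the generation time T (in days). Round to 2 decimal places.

lx = nx/n0 = nx/1500: 1, 0.59, 0.34, 0.14, 0.04, 0
lx·mx: 0, 0, 0.85, 0.378, 0.048, 0 → R0 = 1.276
x·lx·mx: 0, 0, 1.7, 1.134, 0.192, 0 → Σ = 3.026
T = 3.026 / 1.276 = 2.371473… → 2.37

2.37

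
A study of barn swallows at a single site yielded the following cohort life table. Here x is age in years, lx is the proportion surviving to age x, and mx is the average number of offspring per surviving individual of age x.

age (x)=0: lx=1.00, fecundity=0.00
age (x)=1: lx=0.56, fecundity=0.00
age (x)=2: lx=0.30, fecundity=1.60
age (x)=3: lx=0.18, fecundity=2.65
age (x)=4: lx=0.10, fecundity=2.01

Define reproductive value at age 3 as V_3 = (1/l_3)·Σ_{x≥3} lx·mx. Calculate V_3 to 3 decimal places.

lx·mx for x ≥ 3: 0.477, 0.201 → sum = 0.678
V_3 = 0.678 / l_3 = 0.678 / 0.18 = 3.766667… → 3.767

3.767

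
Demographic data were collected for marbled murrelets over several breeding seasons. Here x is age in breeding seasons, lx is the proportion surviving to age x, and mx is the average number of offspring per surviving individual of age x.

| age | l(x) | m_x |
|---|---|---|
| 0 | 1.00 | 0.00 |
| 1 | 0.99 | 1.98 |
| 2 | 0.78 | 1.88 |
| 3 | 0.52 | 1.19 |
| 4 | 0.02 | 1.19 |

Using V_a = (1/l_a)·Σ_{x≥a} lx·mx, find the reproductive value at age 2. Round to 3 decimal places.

2.704

lx·mx for x ≥ 2: 1.4664, 0.6188, 0.0238 → sum = 2.109
V_2 = 2.109 / l_2 = 2.109 / 0.78 = 2.703846… → 2.704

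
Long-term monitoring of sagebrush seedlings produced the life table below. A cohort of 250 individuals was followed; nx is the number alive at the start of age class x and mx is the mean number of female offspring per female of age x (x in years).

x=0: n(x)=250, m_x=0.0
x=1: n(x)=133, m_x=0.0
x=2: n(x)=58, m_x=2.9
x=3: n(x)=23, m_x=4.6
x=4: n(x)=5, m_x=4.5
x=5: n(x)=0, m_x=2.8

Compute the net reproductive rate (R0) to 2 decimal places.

lx = nx/n0 = nx/250: 1, 0.532, 0.232, 0.092, 0.02, 0
lx·mx by age: 0, 0, 0.6728, 0.4232, 0.09, 0
R0 = Σ lx·mx = 1.186 → 1.19

1.19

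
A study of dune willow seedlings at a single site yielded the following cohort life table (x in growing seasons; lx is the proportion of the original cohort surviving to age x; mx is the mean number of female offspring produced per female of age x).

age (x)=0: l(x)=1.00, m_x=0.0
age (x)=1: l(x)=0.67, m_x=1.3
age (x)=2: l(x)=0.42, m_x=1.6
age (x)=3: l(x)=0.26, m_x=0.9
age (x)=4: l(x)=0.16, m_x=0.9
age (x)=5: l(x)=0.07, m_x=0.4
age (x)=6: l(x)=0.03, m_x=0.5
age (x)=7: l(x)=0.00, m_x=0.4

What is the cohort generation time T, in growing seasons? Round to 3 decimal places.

1.896

lx·mx: 0, 0.871, 0.672, 0.234, 0.144, 0.028, 0.015, 0 → R0 = 1.964
x·lx·mx: 0, 0.871, 1.344, 0.702, 0.576, 0.14, 0.09, 0 → Σ = 3.723
T = 3.723 / 1.964 = 1.895621… → 1.896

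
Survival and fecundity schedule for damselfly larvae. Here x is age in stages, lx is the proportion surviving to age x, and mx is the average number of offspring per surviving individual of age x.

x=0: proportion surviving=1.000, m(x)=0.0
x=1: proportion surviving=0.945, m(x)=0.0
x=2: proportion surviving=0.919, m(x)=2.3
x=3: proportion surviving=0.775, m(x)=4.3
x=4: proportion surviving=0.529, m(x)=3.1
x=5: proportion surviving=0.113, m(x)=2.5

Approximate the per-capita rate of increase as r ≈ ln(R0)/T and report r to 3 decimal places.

0.663

R0 = Σ lx·mx = 0 + 0 + 2.1137 + 3.3325 + 1.6399 + 0.2825 = 7.3686
Σ x·lx·mx = 22.197; T = 22.197/7.3686 = 3.01238…
r ≈ ln(R0)/T = ln(7.3686)/3.01238… = 0.66301… → 0.663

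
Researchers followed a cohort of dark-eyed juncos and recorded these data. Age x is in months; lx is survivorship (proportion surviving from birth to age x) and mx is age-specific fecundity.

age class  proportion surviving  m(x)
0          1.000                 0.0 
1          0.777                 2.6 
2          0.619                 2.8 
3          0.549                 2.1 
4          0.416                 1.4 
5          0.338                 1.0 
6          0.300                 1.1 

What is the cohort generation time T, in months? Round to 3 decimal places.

2.427

lx·mx: 0, 2.0202, 1.7332, 1.1529, 0.5824, 0.338, 0.33 → R0 = 6.1567
x·lx·mx: 0, 2.0202, 3.4664, 3.4587, 2.3296, 1.69, 1.98 → Σ = 14.9449
T = 14.9449 / 6.1567 = 2.427421… → 2.427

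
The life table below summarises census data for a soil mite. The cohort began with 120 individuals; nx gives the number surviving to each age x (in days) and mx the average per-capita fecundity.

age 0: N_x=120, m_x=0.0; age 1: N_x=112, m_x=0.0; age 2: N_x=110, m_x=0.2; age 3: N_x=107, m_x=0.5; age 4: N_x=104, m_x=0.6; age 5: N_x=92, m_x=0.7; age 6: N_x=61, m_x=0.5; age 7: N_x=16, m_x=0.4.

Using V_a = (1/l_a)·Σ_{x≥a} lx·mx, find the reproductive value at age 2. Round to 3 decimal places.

2.175

lx = nx/n0 = nx/120: 1, 0.93333…, 0.91667…, 0.89167…, 0.86667…, 0.76667…, 0.50833…, 0.13333…
lx·mx for x ≥ 2: 0.183333…, 0.445833…, 0.52…, 0.536667…, 0.254167…, 0.053333… → sum = 1.993333…
V_2 = 1.993333… / l_2 = 1.993333… / 0.916667… = 2.174545… → 2.175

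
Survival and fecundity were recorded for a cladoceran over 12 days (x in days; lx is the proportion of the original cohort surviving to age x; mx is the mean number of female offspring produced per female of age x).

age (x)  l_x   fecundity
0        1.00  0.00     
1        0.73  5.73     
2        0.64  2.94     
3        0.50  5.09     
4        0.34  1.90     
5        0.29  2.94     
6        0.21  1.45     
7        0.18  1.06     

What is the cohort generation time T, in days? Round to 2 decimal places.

2.41

lx·mx: 0, 4.1829, 1.8816, 2.545, 0.646, 0.8526, 0.3045, 0.1908 → R0 = 10.6034
x·lx·mx: 0, 4.1829, 3.7632, 7.635, 2.584, 4.263, 1.827, 1.3356 → Σ = 25.5907
T = 25.5907 / 10.6034 = 2.413443… → 2.41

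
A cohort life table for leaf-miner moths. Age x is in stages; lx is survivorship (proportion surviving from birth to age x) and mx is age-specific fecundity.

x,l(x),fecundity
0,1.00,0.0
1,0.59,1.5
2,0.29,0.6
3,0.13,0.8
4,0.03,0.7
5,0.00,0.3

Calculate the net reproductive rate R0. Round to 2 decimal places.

1.18

lx·mx by age: 0, 0.885, 0.174, 0.104, 0.021, 0
R0 = Σ lx·mx = 1.184 → 1.18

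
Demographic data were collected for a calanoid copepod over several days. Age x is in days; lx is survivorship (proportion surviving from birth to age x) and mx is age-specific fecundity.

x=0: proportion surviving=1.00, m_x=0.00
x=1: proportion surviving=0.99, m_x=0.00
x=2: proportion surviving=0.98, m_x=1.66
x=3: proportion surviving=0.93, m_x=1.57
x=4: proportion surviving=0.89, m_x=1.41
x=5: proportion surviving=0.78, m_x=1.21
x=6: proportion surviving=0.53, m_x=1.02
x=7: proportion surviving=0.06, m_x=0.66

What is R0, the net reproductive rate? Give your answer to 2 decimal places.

5.87

lx·mx by age: 0, 0, 1.6268, 1.4601, 1.2549, 0.9438, 0.5406, 0.0396
R0 = Σ lx·mx = 5.8658 → 5.87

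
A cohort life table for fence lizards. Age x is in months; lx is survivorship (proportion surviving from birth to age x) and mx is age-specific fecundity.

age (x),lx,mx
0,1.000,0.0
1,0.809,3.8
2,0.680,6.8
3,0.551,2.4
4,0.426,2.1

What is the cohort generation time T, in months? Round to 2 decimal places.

lx·mx: 0, 3.0742, 4.624, 1.3224, 0.8946 → R0 = 9.9152
x·lx·mx: 0, 3.0742, 9.248, 3.9672, 3.5784 → Σ = 19.8678
T = 19.8678 / 9.9152 = 2.003772… → 2.00

2.00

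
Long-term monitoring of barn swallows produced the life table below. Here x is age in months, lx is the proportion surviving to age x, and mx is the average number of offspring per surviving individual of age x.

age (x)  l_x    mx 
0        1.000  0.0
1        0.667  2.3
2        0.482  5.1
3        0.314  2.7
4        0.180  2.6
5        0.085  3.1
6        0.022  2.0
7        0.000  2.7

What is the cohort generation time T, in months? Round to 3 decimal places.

2.217

lx·mx: 0, 1.5341, 2.4582, 0.8478, 0.468, 0.2635, 0.044, 0 → R0 = 5.6156
x·lx·mx: 0, 1.5341, 4.9164, 2.5434, 1.872, 1.3175, 0.264, 0 → Σ = 12.4474
T = 12.4474 / 5.6156 = 2.216575… → 2.217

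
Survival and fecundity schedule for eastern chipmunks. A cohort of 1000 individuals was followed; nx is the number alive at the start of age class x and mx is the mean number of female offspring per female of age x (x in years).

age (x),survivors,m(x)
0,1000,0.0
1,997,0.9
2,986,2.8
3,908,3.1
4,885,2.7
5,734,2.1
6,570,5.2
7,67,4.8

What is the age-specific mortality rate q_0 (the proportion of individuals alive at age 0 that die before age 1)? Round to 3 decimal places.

lx = nx/n0 = nx/1000: 1, 0.997, 0.986, 0.908, 0.885, 0.734, 0.57, 0.067
q_0 = (l_0 − l_1) / l_0 = (1 − 0.997) / 1
     = 0.003 / 1 = 0.003 → 0.003

0.003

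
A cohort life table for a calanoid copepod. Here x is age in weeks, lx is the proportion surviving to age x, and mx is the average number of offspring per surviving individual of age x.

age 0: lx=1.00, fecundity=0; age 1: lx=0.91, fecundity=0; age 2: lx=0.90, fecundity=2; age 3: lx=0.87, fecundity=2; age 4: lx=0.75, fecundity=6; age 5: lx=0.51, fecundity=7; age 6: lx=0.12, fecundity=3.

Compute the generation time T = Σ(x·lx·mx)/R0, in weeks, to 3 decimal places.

lx·mx: 0, 0, 1.8, 1.74, 4.5, 3.57, 0.36 → R0 = 11.97
x·lx·mx: 0, 0, 3.6, 5.22, 18, 17.85, 2.16 → Σ = 46.83
T = 46.83 / 11.97 = 3.912281… → 3.912

3.912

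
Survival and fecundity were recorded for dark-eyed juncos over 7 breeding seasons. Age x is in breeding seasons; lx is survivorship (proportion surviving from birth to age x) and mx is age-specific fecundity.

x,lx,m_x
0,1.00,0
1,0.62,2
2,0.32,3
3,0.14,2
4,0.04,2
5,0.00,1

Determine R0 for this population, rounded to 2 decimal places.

lx·mx by age: 0, 1.24, 0.96, 0.28, 0.08, 0
R0 = Σ lx·mx = 2.56 → 2.56

2.56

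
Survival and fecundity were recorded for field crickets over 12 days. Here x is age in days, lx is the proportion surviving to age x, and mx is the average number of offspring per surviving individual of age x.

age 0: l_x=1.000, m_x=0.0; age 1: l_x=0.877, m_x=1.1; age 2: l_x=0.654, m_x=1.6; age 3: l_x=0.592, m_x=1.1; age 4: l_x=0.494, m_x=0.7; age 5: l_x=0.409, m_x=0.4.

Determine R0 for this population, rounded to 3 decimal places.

lx·mx by age: 0, 0.9647, 1.0464, 0.6512, 0.3458, 0.1636
R0 = Σ lx·mx = 3.1717 → 3.172

3.172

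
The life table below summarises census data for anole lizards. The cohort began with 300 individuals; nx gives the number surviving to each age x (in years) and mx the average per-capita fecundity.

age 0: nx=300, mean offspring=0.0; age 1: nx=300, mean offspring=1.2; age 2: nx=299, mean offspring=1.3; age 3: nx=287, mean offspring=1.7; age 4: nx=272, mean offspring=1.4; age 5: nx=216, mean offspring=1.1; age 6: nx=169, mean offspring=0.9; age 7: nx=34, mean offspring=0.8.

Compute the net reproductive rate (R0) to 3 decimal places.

lx = nx/n0 = nx/300: 1, 1, 0.99667…, 0.95667…, 0.90667…, 0.72, 0.56333…, 0.11333…
lx·mx by age: 0, 1.2, 1.295667…, 1.626333…, 1.269333…, 0.792, 0.507…, 0.090667…
R0 = Σ lx·mx = 6.781… → 6.781

6.781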